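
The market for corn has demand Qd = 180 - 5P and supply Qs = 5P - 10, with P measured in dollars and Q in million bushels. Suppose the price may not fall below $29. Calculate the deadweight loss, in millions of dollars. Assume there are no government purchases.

Setting quantity demanded equal to quantity supplied, 180 - 5P = 5P - 10, gives P* = 19 and Q* = 85.
Since 29 > 19, the floor is binding.
At P = 29: Qd = 180 - 5·29 = 35 and Qs = 5·29 - 10 = 135.
Quantity traded falls to 35. At Q = 35 the demand price is (180 - 35)/5 = 29 and the supply price is (10 + 35)/5 = 9.
Deadweight loss = ½ · (29 - 9) · (85 - 35) = ½ · 20 · 50 = 500.

500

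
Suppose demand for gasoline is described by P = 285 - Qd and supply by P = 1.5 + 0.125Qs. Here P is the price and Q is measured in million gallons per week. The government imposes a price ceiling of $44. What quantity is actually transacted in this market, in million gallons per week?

252

Rearranging demand gives Qd = 285 - P; rearranging supply gives Qs = 8P - 12. Without the control the market clears where 285 - P = 8P - 12, i.e. P* = 33 and Q* = 252.
The ceiling of 44 is above the equilibrium price 33, so it is not binding; the market clears at P* = 33, Q* = 252.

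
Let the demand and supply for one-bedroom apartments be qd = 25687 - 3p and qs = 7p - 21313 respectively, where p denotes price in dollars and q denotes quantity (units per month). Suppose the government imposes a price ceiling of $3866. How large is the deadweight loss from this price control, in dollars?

8114820

Equilibrium: 25687 - 3p = 7p - 21313, so 47000 = 10p and p* = 4700, q* = 11587.
Because the ceiling (3866) lies below the market-clearing price, it is binding.
At p = 3866: qd = 25687 - 3·3866 = 14089 and qs = 7·3866 - 21313 = 5749.
Quantity traded falls to 5749. At q = 5749 the demand price is (25687 - 5749)/3 = 6646 and the supply price is (21313 + 5749)/7 = 3866.
Deadweight loss = ½ · (6646 - 3866) · (11587 - 5749) = ½ · 2780 · 5838 = 8114820.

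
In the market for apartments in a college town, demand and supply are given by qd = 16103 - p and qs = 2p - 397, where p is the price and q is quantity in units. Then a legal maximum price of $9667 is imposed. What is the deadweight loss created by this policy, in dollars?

Without the control the market clears where 16103 - p = 2p - 397, i.e. p* = 5500 and q* = 10603.
Since 9667 is above p* = 5500, the ceiling does not bind and the free-market outcome prevails.
Since the control does not bind, no trades are prevented and deadweight loss is zero.

0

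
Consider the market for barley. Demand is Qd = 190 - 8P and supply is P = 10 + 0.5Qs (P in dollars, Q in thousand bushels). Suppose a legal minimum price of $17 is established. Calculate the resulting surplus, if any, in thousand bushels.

0

Rearranging supply gives Qs = 2P - 20. Setting quantity demanded equal to quantity supplied, 190 - 8P = 2P - 20, gives P* = 21 and Q* = 22.
Since 17 is below P* = 21, the floor does not bind and the free-market outcome prevails.
Since the control does not bind, there is no surplus.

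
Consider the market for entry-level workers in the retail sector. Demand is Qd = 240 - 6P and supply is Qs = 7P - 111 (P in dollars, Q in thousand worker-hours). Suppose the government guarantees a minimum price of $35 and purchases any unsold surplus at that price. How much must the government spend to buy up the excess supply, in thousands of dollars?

In a free market, 240 - 6P = 7P - 111 gives the equilibrium P* = 27, Q* = 78.
The floor of 35 is above the equilibrium price 27, so it binds.
At P = 35: Qd = 240 - 6·35 = 30 and Qs = 7·35 - 111 = 134.
Surplus = Qs - Qd = 104.
Government expenditure = surplus × support price = 104 × 35 = 3640.

3640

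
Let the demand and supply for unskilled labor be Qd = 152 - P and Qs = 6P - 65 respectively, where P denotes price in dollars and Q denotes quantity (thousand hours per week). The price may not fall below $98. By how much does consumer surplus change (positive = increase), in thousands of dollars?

In a free market, 152 - P = 6P - 65 gives the equilibrium P* = 31, Q* = 121.
The floor of 98 is above the equilibrium price 31, so it binds.
At P = 98: Qd = 152 - 98 = 54 and Qs = 6·98 - 65 = 523.
Consumer surplus without the control is ½ · (152 - 31) · 121 = 7320.5.
With the floor, consumers buy 54 units at 98, so CS = ½ · (152 - 98) · 54 = 1458.
Change in consumer surplus = 1458 - 7320.5 = -5862.5.

-5862.5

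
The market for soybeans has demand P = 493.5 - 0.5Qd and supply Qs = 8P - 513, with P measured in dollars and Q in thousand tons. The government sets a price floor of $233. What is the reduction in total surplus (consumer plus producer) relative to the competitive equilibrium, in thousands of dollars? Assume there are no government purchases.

Rearranging demand gives Qd = 987 - 2P. Setting quantity demanded equal to quantity supplied, 987 - 2P = 8P - 513, gives P* = 150 and Q* = 687.
Because the floor (233) lies above the market-clearing price, it is binding.
At P = 233: Qd = 987 - 2·233 = 521 and Qs = 8·233 - 513 = 1351.
Quantity traded falls to 521. At Q = 521 the demand price is (987 - 521)/2 = 233 and the supply price is (513 + 521)/8 = 129.25.
Deadweight loss = ½ · (233 - 129.25) · (687 - 521) = ½ · 103.75 · 166 = 8611.25.

8611.25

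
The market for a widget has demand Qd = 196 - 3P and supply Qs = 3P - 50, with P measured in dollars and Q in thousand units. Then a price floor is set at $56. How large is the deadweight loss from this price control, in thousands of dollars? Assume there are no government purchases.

In a free market, 196 - 3P = 3P - 50 gives the equilibrium P* = 41, Q* = 73.
Since 56 > 41, the floor is binding.
At P = 56: Qd = 196 - 3·56 = 28 and Qs = 3·56 - 50 = 118.
Quantity traded falls to 28. At Q = 28 the demand price is (196 - 28)/3 = 56 and the supply price is (50 + 28)/3 = 26.
Deadweight loss = ½ · (56 - 26) · (73 - 28) = ½ · 30 · 45 = 675.

675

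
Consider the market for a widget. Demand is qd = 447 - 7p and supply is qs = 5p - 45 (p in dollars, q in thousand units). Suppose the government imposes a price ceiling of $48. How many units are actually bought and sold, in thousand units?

160

Equilibrium: 447 - 7p = 5p - 45, so 492 = 12p and p* = 41, q* = 160.
The ceiling of 48 is above the equilibrium price 41, so it is not binding; the market clears at p* = 41, q* = 160.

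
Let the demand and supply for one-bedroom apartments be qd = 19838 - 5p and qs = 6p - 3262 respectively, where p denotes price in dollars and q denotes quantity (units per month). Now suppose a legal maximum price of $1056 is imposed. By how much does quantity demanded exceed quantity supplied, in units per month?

11484

Setting quantity demanded equal to quantity supplied, 19838 - 5p = 6p - 3262, gives p* = 2100 and q* = 9338.
The ceiling of 1056 is below the equilibrium price 2100, so it binds.
At p = 1056: qd = 19838 - 5·1056 = 14558 and qs = 6·1056 - 3262 = 3074.
Shortage = qd - qs = 14558 - 3074 = 11484.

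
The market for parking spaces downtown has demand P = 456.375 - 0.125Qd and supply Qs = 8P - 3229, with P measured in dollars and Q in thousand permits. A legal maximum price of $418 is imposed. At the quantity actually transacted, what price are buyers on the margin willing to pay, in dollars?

Rearranging demand gives Qd = 3651 - 8P. Setting quantity demanded equal to quantity supplied, 3651 - 8P = 8P - 3229, gives P* = 430 and Q* = 211.
The ceiling of 418 is below the equilibrium price 430, so it binds.
At P = 418: Qd = 3651 - 8·418 = 307 and Qs = 8·418 - 3229 = 115.
Only 115 units reach the market. On the demand curve, the marginal buyer's willingness to pay at Q = 115 is (3651 - 115)/8 = 442.

442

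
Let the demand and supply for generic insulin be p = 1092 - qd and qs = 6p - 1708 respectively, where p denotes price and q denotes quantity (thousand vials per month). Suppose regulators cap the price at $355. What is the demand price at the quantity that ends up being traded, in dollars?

670

Rearranging demand gives qd = 1092 - p. Setting quantity demanded equal to quantity supplied, 1092 - p = 6p - 1708, gives p* = 400 and q* = 692.
The ceiling of 355 is below the equilibrium price 400, so it binds.
At p = 355: qd = 1092 - 355 = 737 and qs = 6·355 - 1708 = 422.
Only 422 units reach the market. On the demand curve, the marginal buyer's willingness to pay at q = 422 is (1092 - 422) = 670.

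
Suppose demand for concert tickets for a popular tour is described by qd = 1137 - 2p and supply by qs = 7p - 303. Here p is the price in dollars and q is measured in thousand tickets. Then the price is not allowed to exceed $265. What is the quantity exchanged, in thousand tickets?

817

Setting quantity demanded equal to quantity supplied, 1137 - 2p = 7p - 303, gives p* = 160 and q* = 817.
Since 265 is above p* = 160, the ceiling does not bind and the free-market outcome prevails.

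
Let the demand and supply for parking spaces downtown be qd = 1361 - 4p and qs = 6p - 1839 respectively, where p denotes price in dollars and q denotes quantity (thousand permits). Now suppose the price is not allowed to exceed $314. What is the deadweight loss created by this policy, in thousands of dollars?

Equilibrium: 1361 - 4p = 6p - 1839, so 3200 = 10p and p* = 320, q* = 81.
Because the ceiling (314) lies below the market-clearing price, it is binding.
At p = 314: qd = 1361 - 4·314 = 105 and qs = 6·314 - 1839 = 45.
Quantity traded falls to 45. At q = 45 the demand price is (1361 - 45)/4 = 329 and the supply price is (1839 + 45)/6 = 314.
Deadweight loss = ½ · (329 - 314) · (81 - 45) = ½ · 15 · 36 = 270.

270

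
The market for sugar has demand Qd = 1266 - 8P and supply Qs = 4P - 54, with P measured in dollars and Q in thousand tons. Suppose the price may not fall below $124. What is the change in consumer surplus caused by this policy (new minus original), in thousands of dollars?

-4620

In a free market, 1266 - 8P = 4P - 54 gives the equilibrium P* = 110, Q* = 386.
Since 124 > 110, the floor is binding.
At P = 124: Qd = 1266 - 8·124 = 274 and Qs = 4·124 - 54 = 442.
Consumer surplus without the control is ½ · (158.25 - 110) · 386 = 9312.25.
With the floor, consumers buy 274 units at 124, so CS = ½ · (158.25 - 124) · 274 = 4692.25.
Change in consumer surplus = 4692.25 - 9312.25 = -4620.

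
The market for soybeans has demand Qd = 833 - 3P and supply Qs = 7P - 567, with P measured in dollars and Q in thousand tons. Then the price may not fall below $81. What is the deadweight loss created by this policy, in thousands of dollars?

Setting quantity demanded equal to quantity supplied, 833 - 3P = 7P - 567, gives P* = 140 and Q* = 413.
The floor of 81 is below the equilibrium price 140, so it is not binding; the market clears at P* = 140, Q* = 413.
Since the control does not bind, no trades are prevented and deadweight loss is zero.

0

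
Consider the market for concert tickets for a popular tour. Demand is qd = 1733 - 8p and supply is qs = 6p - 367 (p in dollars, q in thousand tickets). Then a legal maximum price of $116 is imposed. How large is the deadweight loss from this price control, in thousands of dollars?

6069

Equilibrium: 1733 - 8p = 6p - 367, so 2100 = 14p and p* = 150, q* = 533.
Because the ceiling (116) lies below the market-clearing price, it is binding.
At p = 116: qd = 1733 - 8·116 = 805 and qs = 6·116 - 367 = 329.
Quantity traded falls to 329. At q = 329 the demand price is (1733 - 329)/8 = 175.5 and the supply price is (367 + 329)/6 = 116.
Deadweight loss = ½ · (175.5 - 116) · (533 - 329) = ½ · 59.5 · 204 = 6069.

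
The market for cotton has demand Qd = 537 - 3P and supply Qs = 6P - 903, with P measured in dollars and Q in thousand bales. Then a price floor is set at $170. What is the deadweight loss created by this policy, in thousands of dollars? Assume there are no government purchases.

Without the control the market clears where 537 - 3P = 6P - 903, i.e. P* = 160 and Q* = 57.
Since 170 > 160, the floor is binding.
At P = 170: Qd = 537 - 3·170 = 27 and Qs = 6·170 - 903 = 117.
Quantity traded falls to 27. At Q = 27 the demand price is (537 - 27)/3 = 170 and the supply price is (903 + 27)/6 = 155.
Deadweight loss = ½ · (170 - 155) · (57 - 27) = ½ · 15 · 30 = 225.

225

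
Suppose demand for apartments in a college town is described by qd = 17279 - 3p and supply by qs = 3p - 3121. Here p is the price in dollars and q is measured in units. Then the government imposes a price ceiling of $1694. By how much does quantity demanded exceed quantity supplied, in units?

10236

In a free market, 17279 - 3p = 3p - 3121 gives the equilibrium p* = 3400, q* = 7079.
Because the ceiling (1694) lies below the market-clearing price, it is binding.
At p = 1694: qd = 17279 - 3·1694 = 12197 and qs = 3·1694 - 3121 = 1961.
Shortage = qd - qs = 12197 - 1961 = 10236.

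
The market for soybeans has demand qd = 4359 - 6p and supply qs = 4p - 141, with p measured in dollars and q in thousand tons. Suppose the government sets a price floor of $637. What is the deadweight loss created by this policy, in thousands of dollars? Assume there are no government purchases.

262267.5

Equilibrium: 4359 - 6p = 4p - 141, so 4500 = 10p and p* = 450, q* = 1659.
Because the floor (637) lies above the market-clearing price, it is binding.
At p = 637: qd = 4359 - 6·637 = 537 and qs = 4·637 - 141 = 2407.
Quantity traded falls to 537. At q = 537 the demand price is (4359 - 537)/6 = 637 and the supply price is (141 + 537)/4 = 169.5.
Deadweight loss = ½ · (637 - 169.5) · (1659 - 537) = ½ · 467.5 · 1122 = 262267.5.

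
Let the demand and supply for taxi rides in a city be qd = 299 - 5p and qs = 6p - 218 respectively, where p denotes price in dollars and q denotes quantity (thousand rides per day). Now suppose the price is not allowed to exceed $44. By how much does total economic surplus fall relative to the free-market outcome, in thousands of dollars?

59.4

Setting quantity demanded equal to quantity supplied, 299 - 5p = 6p - 218, gives p* = 47 and q* = 64.
Because the ceiling (44) lies below the market-clearing price, it is binding.
At p = 44: qd = 299 - 5·44 = 79 and qs = 6·44 - 218 = 46.
Quantity traded falls to 46. At q = 46 the demand price is (299 - 46)/5 = 50.6 and the supply price is (218 + 46)/6 = 44.
Deadweight loss = ½ · (50.6 - 44) · (64 - 46) = ½ · 6.6 · 18 = 59.4.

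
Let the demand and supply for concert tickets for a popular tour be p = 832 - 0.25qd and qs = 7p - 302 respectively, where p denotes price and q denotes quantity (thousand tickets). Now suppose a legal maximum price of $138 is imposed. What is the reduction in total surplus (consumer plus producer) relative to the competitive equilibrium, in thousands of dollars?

Rearranging demand gives qd = 3328 - 4p. Equilibrium: 3328 - 4p = 7p - 302, so 3630 = 11p and p* = 330, q* = 2008.
Because the ceiling (138) lies below the market-clearing price, it is binding.
At p = 138: qd = 3328 - 4·138 = 2776 and qs = 7·138 - 302 = 664.
Quantity traded falls to 664. At q = 664 the demand price is (3328 - 664)/4 = 666 and the supply price is (302 + 664)/7 = 138.
Deadweight loss = ½ · (666 - 138) · (2008 - 664) = ½ · 528 · 1344 = 354816.

354816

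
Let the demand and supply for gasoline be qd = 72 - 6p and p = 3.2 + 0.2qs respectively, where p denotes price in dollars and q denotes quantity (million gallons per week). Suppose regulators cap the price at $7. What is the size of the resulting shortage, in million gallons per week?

Rearranging supply gives qs = 5p - 16. Equilibrium: 72 - 6p = 5p - 16, so 88 = 11p and p* = 8, q* = 24.
Since 7 < 8, the ceiling is binding.
At p = 7: qd = 72 - 6·7 = 30 and qs = 5·7 - 16 = 19.
Shortage = qd - qs = 30 - 19 = 11.

11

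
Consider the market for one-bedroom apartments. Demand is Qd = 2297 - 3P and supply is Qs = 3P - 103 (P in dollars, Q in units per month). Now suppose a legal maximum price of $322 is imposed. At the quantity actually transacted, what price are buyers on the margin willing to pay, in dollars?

478

Setting quantity demanded equal to quantity supplied, 2297 - 3P = 3P - 103, gives P* = 400 and Q* = 1097.
The ceiling of 322 is below the equilibrium price 400, so it binds.
At P = 322: Qd = 2297 - 3·322 = 1331 and Qs = 3·322 - 103 = 863.
Only 863 units reach the market. On the demand curve, the marginal buyer's willingness to pay at Q = 863 is (2297 - 863)/3 = 478.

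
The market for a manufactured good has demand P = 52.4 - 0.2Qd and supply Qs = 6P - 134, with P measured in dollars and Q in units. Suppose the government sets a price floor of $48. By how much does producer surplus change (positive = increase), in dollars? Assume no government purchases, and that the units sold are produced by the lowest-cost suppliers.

-36

Rearranging demand gives Qd = 262 - 5P. In a free market, 262 - 5P = 6P - 134 gives the equilibrium P* = 36, Q* = 82.
The floor of 48 is above the equilibrium price 36, so it binds.
At P = 48: Qd = 262 - 5·48 = 22 and Qs = 6·48 - 134 = 154.
Producer surplus without the control is ½ · (36 - 67/3) · 82 = 1681/3.
With the floor, 22 units are sold at 48. The supply price at Q = 22 is 26, so PS = ½ · [(48 - 67/3) + (48 - 26)] · 22 = 1573/3.
Change in producer surplus = 1573/3 - 1681/3 = -36.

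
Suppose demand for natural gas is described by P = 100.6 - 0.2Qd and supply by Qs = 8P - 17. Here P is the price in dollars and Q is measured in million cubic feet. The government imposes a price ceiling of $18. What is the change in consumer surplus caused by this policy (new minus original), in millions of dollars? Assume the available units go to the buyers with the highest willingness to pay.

Rearranging demand gives Qd = 503 - 5P. Setting quantity demanded equal to quantity supplied, 503 - 5P = 8P - 17, gives P* = 40 and Q* = 303.
Since 18 < 40, the ceiling is binding.
At P = 18: Qd = 503 - 5·18 = 413 and Qs = 8·18 - 17 = 127.
Consumer surplus without the control is ½ · (100.6 - 40) · 303 = 9180.9.
With the ceiling, 127 units are sold at 18 (assume they go to the highest-value buyers). The demand price at Q = 127 is 75.2, so CS = ½ · [(100.6 - 18) + (75.2 - 18)] · 127 = 8877.3.
Change in consumer surplus = 8877.3 - 9180.9 = -303.6.

-303.6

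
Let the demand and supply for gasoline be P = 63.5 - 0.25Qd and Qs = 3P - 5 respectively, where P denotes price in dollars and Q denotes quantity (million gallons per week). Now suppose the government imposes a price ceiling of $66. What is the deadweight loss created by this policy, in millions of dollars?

0

Rearranging demand gives Qd = 254 - 4P. Without the control the market clears where 254 - 4P = 3P - 5, i.e. P* = 37 and Q* = 106.
The ceiling of 66 is above the equilibrium price 37, so it is not binding; the market clears at P* = 37, Q* = 106.
Since the control does not bind, no trades are prevented and deadweight loss is zero.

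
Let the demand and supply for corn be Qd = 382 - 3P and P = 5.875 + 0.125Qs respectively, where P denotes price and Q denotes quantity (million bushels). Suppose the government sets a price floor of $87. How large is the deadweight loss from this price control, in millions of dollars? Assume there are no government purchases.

4752

Rearranging supply gives Qs = 8P - 47. Equilibrium: 382 - 3P = 8P - 47, so 429 = 11P and P* = 39, Q* = 265.
Because the floor (87) lies above the market-clearing price, it is binding.
At P = 87: Qd = 382 - 3·87 = 121 and Qs = 8·87 - 47 = 649.
Quantity traded falls to 121. At Q = 121 the demand price is (382 - 121)/3 = 87 and the supply price is (47 + 121)/8 = 21.
Deadweight loss = ½ · (87 - 21) · (265 - 121) = ½ · 66 · 144 = 4752.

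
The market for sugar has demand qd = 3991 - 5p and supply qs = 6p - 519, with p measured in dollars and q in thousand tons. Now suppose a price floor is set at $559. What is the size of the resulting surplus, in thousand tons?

In a free market, 3991 - 5p = 6p - 519 gives the equilibrium p* = 410, q* = 1941.
Since 559 > 410, the floor is binding.
At p = 559: qd = 3991 - 5·559 = 1196 and qs = 6·559 - 519 = 2835.
Surplus = qs - qd = 2835 - 1196 = 1639.

1639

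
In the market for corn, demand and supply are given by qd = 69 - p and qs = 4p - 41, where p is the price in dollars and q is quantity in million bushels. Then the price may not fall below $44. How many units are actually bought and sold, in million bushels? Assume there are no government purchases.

Without the control the market clears where 69 - p = 4p - 41, i.e. p* = 22 and q* = 47.
Because the floor (44) lies above the market-clearing price, it is binding.
At p = 44: qd = 69 - 44 = 25 and qs = 4·44 - 41 = 135.
The quantity actually transacted is the short side, demand: 25.

25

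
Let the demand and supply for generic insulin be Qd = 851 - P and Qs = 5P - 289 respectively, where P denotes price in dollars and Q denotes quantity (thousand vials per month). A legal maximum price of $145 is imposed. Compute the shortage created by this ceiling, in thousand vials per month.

270

Equilibrium: 851 - P = 5P - 289, so 1140 = 6P and P* = 190, Q* = 661.
The ceiling of 145 is below the equilibrium price 190, so it binds.
At P = 145: Qd = 851 - 145 = 706 and Qs = 5·145 - 289 = 436.
Shortage = Qd - Qs = 706 - 436 = 270.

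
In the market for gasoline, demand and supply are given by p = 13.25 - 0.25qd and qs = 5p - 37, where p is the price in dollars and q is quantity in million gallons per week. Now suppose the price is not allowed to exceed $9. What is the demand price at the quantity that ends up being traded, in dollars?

11.25

Rearranging demand gives qd = 53 - 4p. Equilibrium: 53 - 4p = 5p - 37, so 90 = 9p and p* = 10, q* = 13.
The ceiling of 9 is below the equilibrium price 10, so it binds.
At p = 9: qd = 53 - 4·9 = 17 and qs = 5·9 - 37 = 8.
Only 8 units reach the market. On the demand curve, the marginal buyer's willingness to pay at q = 8 is (53 - 8)/4 = 11.25.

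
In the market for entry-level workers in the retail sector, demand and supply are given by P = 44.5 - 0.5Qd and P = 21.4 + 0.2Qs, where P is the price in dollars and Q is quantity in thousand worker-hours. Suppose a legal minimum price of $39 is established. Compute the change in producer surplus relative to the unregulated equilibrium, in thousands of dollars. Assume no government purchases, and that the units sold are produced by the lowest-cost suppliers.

Rearranging demand gives Qd = 89 - 2P; rearranging supply gives Qs = 5P - 107. In a free market, 89 - 2P = 5P - 107 gives the equilibrium P* = 28, Q* = 33.
Since 39 > 28, the floor is binding.
At P = 39: Qd = 89 - 2·39 = 11 and Qs = 5·39 - 107 = 88.
Producer surplus without the control is ½ · (28 - 21.4) · 33 = 108.9.
With the floor, 11 units are sold at 39. The supply price at Q = 11 is 23.6, so PS = ½ · [(39 - 21.4) + (39 - 23.6)] · 11 = 181.5.
Change in producer surplus = 181.5 - 108.9 = 72.6.

72.6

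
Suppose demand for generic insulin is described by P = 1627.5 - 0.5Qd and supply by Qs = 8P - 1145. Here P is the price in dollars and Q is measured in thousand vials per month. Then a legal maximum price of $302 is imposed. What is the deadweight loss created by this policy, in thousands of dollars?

Rearranging demand gives Qd = 3255 - 2P. Setting quantity demanded equal to quantity supplied, 3255 - 2P = 8P - 1145, gives P* = 440 and Q* = 2375.
The ceiling of 302 is below the equilibrium price 440, so it binds.
At P = 302: Qd = 3255 - 2·302 = 2651 and Qs = 8·302 - 1145 = 1271.
Quantity traded falls to 1271. At Q = 1271 the demand price is (3255 - 1271)/2 = 992 and the supply price is (1145 + 1271)/8 = 302.
Deadweight loss = ½ · (992 - 302) · (2375 - 1271) = ½ · 690 · 1104 = 380880.

380880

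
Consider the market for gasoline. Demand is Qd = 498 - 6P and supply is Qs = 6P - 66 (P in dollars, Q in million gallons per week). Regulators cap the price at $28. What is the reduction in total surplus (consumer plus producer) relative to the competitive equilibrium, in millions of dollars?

2166

In a free market, 498 - 6P = 6P - 66 gives the equilibrium P* = 47, Q* = 216.
The ceiling of 28 is below the equilibrium price 47, so it binds.
At P = 28: Qd = 498 - 6·28 = 330 and Qs = 6·28 - 66 = 102.
Quantity traded falls to 102. At Q = 102 the demand price is (498 - 102)/6 = 66 and the supply price is (66 + 102)/6 = 28.
Deadweight loss = ½ · (66 - 28) · (216 - 102) = ½ · 38 · 114 = 2166.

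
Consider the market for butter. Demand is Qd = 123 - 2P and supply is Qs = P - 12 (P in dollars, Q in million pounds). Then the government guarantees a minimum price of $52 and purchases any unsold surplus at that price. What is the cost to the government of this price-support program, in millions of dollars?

1092

Equilibrium: 123 - 2P = P - 12, so 135 = 3P and P* = 45, Q* = 33.
Since 52 > 45, the floor is binding.
At P = 52: Qd = 123 - 2·52 = 19 and Qs = 52 - 12 = 40.
Surplus = Qs - Qd = 21.
Government expenditure = surplus × support price = 21 × 52 = 1092.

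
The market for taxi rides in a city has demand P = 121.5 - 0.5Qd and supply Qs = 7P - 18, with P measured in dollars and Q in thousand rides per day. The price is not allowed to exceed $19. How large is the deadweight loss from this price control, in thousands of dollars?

1575

Rearranging demand gives Qd = 243 - 2P. In a free market, 243 - 2P = 7P - 18 gives the equilibrium P* = 29, Q* = 185.
Because the ceiling (19) lies below the market-clearing price, it is binding.
At P = 19: Qd = 243 - 2·19 = 205 and Qs = 7·19 - 18 = 115.
Quantity traded falls to 115. At Q = 115 the demand price is (243 - 115)/2 = 64 and the supply price is (18 + 115)/7 = 19.
Deadweight loss = ½ · (64 - 19) · (185 - 115) = ½ · 45 · 70 = 1575.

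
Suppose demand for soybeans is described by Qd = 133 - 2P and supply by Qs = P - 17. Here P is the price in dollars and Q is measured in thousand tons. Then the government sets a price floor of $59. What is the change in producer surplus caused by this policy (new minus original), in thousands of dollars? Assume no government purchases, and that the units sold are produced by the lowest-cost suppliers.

Without the control the market clears where 133 - 2P = P - 17, i.e. P* = 50 and Q* = 33.
Because the floor (59) lies above the market-clearing price, it is binding.
At P = 59: Qd = 133 - 2·59 = 15 and Qs = 59 - 17 = 42.
Producer surplus without the control is ½ · (50 - 17) · 33 = 544.5.
With the floor, 15 units are sold at 59. The supply price at Q = 15 is 32, so PS = ½ · [(59 - 17) + (59 - 32)] · 15 = 517.5.
Change in producer surplus = 517.5 - 544.5 = -27.

-27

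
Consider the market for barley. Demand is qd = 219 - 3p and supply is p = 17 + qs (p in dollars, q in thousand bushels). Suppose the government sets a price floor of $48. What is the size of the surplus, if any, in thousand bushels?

Rearranging supply gives qs = p - 17. Equilibrium: 219 - 3p = p - 17, so 236 = 4p and p* = 59, q* = 42.
Since 48 is below p* = 59, the floor does not bind and the free-market outcome prevails.
Since the control does not bind, there is no surplus.

0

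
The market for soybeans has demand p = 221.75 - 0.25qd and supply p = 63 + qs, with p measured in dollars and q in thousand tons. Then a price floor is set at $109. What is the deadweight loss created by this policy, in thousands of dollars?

Rearranging demand gives qd = 887 - 4p; rearranging supply gives qs = p - 63. Without the control the market clears where 887 - 4p = p - 63, i.e. p* = 190 and q* = 127.
The floor of 109 is below the equilibrium price 190, so it is not binding; the market clears at p* = 190, q* = 127.
Since the control does not bind, no trades are prevented and deadweight loss is zero.

0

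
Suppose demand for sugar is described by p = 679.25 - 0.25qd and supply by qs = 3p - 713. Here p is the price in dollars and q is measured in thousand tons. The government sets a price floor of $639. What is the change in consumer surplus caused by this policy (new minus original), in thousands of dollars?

Rearranging demand gives qd = 2717 - 4p. Equilibrium: 2717 - 4p = 3p - 713, so 3430 = 7p and p* = 490, q* = 757.
Because the floor (639) lies above the market-clearing price, it is binding.
At p = 639: qd = 2717 - 4·639 = 161 and qs = 3·639 - 713 = 1204.
Consumer surplus without the control is ½ · (679.25 - 490) · 757 = 71631.125.
With the floor, consumers buy 161 units at 639, so CS = ½ · (679.25 - 639) · 161 = 3240.125.
Change in consumer surplus = 3240.125 - 71631.125 = -68391.

-68391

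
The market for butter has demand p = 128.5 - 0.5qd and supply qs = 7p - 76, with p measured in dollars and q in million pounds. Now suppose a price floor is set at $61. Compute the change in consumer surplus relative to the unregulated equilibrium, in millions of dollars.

Rearranging demand gives qd = 257 - 2p. Equilibrium: 257 - 2p = 7p - 76, so 333 = 9p and p* = 37, q* = 183.
The floor of 61 is above the equilibrium price 37, so it binds.
At p = 61: qd = 257 - 2·61 = 135 and qs = 7·61 - 76 = 351.
Consumer surplus without the control is ½ · (128.5 - 37) · 183 = 8372.25.
With the floor, consumers buy 135 units at 61, so CS = ½ · (128.5 - 61) · 135 = 4556.25.
Change in consumer surplus = 4556.25 - 8372.25 = -3816.

-3816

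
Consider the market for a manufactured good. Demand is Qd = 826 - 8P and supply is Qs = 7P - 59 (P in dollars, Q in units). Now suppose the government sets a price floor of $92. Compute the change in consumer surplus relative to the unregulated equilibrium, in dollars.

Setting quantity demanded equal to quantity supplied, 826 - 8P = 7P - 59, gives P* = 59 and Q* = 354.
Since 92 > 59, the floor is binding.
At P = 92: Qd = 826 - 8·92 = 90 and Qs = 7·92 - 59 = 585.
Consumer surplus without the control is ½ · (103.25 - 59) · 354 = 7832.25.
With the floor, consumers buy 90 units at 92, so CS = ½ · (103.25 - 92) · 90 = 506.25.
Change in consumer surplus = 506.25 - 7832.25 = -7326.

-7326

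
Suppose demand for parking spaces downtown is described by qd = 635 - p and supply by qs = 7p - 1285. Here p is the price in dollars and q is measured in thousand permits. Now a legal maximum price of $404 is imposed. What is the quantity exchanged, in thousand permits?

Without the control the market clears where 635 - p = 7p - 1285, i.e. p* = 240 and q* = 395.
The ceiling of 404 is above the equilibrium price 240, so it is not binding; the market clears at p* = 240, q* = 395.

395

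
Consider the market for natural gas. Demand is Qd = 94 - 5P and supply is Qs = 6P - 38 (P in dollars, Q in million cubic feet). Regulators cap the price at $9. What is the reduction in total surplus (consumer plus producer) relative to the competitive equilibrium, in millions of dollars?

In a free market, 94 - 5P = 6P - 38 gives the equilibrium P* = 12, Q* = 34.
The ceiling of 9 is below the equilibrium price 12, so it binds.
At P = 9: Qd = 94 - 5·9 = 49 and Qs = 6·9 - 38 = 16.
Quantity traded falls to 16. At Q = 16 the demand price is (94 - 16)/5 = 15.6 and the supply price is (38 + 16)/6 = 9.
Deadweight loss = ½ · (15.6 - 9) · (34 - 16) = ½ · 6.6 · 18 = 59.4.

59.4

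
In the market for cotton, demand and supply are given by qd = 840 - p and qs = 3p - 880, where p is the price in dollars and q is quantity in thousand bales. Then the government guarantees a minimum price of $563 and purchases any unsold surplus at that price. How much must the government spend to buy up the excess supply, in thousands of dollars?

299516

In a free market, 840 - p = 3p - 880 gives the equilibrium p* = 430, q* = 410.
Because the floor (563) lies above the market-clearing price, it is binding.
At p = 563: qd = 840 - 563 = 277 and qs = 3·563 - 880 = 809.
Surplus = qs - qd = 532.
Government expenditure = surplus × support price = 532 × 563 = 299516.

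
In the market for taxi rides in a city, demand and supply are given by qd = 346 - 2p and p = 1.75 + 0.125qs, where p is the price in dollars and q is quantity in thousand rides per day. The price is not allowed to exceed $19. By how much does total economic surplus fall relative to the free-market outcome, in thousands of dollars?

5780

Rearranging supply gives qs = 8p - 14. Without the control the market clears where 346 - 2p = 8p - 14, i.e. p* = 36 and q* = 274.
The ceiling of 19 is below the equilibrium price 36, so it binds.
At p = 19: qd = 346 - 2·19 = 308 and qs = 8·19 - 14 = 138.
Quantity traded falls to 138. At q = 138 the demand price is (346 - 138)/2 = 104 and the supply price is (14 + 138)/8 = 19.
Deadweight loss = ½ · (104 - 19) · (274 - 138) = ½ · 85 · 136 = 5780.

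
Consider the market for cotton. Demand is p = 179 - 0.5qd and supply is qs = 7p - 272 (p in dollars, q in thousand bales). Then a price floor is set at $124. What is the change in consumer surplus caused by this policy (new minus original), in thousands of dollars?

-8856

Rearranging demand gives qd = 358 - 2p. In a free market, 358 - 2p = 7p - 272 gives the equilibrium p* = 70, q* = 218.
Since 124 > 70, the floor is binding.
At p = 124: qd = 358 - 2·124 = 110 and qs = 7·124 - 272 = 596.
Consumer surplus without the control is ½ · (179 - 70) · 218 = 11881.
With the floor, consumers buy 110 units at 124, so CS = ½ · (179 - 124) · 110 = 3025.
Change in consumer surplus = 3025 - 11881 = -8856.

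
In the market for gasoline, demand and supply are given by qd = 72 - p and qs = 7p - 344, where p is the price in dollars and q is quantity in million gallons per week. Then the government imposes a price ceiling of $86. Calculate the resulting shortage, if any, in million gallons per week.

Equilibrium: 72 - p = 7p - 344, so 416 = 8p and p* = 52, q* = 20.
The ceiling of 86 is above the equilibrium price 52, so it is not binding; the market clears at p* = 52, q* = 20.
Since the control does not bind, there is no shortage.

0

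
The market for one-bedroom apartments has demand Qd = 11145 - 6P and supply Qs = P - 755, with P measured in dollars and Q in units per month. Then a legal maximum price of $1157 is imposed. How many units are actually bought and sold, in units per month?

402

In a free market, 11145 - 6P = P - 755 gives the equilibrium P* = 1700, Q* = 945.
Because the ceiling (1157) lies below the market-clearing price, it is binding.
At P = 1157: Qd = 11145 - 6·1157 = 4203 and Qs = 1157 - 755 = 402.
The quantity actually transacted is the short side, supply: 402.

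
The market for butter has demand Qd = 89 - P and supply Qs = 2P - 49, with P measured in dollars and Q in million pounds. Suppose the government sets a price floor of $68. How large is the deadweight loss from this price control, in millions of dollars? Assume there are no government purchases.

In a free market, 89 - P = 2P - 49 gives the equilibrium P* = 46, Q* = 43.
Since 68 > 46, the floor is binding.
At P = 68: Qd = 89 - 68 = 21 and Qs = 2·68 - 49 = 87.
Quantity traded falls to 21. At Q = 21 the demand price is 89 - 21 = 68 and the supply price is (49 + 21)/2 = 35.
Deadweight loss = ½ · (68 - 35) · (43 - 21) = ½ · 33 · 22 = 363.

363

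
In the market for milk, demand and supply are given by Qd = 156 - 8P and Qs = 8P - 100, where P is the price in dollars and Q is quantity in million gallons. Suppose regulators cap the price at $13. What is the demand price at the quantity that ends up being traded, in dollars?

19

Setting quantity demanded equal to quantity supplied, 156 - 8P = 8P - 100, gives P* = 16 and Q* = 28.
The ceiling of 13 is below the equilibrium price 16, so it binds.
At P = 13: Qd = 156 - 8·13 = 52 and Qs = 8·13 - 100 = 4.
Only 4 units reach the market. On the demand curve, the marginal buyer's willingness to pay at Q = 4 is (156 - 4)/8 = 19.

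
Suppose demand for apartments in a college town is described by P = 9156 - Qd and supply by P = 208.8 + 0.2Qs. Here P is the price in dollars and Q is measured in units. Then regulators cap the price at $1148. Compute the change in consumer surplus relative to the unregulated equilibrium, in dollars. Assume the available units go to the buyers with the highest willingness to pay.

-1216608

Rearranging demand gives Qd = 9156 - P; rearranging supply gives Qs = 5P - 1044. Equilibrium: 9156 - P = 5P - 1044, so 10200 = 6P and P* = 1700, Q* = 7456.
The ceiling of 1148 is below the equilibrium price 1700, so it binds.
At P = 1148: Qd = 9156 - 1148 = 8008 and Qs = 5·1148 - 1044 = 4696.
Consumer surplus without the control is ½ · (9156 - 1700) · 7456 = 27795968.
With the ceiling, 4696 units are sold at 1148 (assume they go to the highest-value buyers). The demand price at Q = 4696 is 4460, so CS = ½ · [(9156 - 1148) + (4460 - 1148)] · 4696 = 26579360.
Change in consumer surplus = 26579360 - 27795968 = -1216608.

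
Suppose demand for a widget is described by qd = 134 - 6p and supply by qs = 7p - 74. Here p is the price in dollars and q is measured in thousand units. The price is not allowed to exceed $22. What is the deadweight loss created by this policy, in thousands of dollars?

0

Equilibrium: 134 - 6p = 7p - 74, so 208 = 13p and p* = 16, q* = 38.
The ceiling of 22 is above the equilibrium price 16, so it is not binding; the market clears at p* = 16, q* = 38.
Since the control does not bind, no trades are prevented and deadweight loss is zero.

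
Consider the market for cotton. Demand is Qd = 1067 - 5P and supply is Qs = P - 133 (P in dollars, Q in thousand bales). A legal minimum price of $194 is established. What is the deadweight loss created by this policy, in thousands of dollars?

0

In a free market, 1067 - 5P = P - 133 gives the equilibrium P* = 200, Q* = 67.
The floor of 194 is below the equilibrium price 200, so it is not binding; the market clears at P* = 200, Q* = 67.
Since the control does not bind, no trades are prevented and deadweight loss is zero.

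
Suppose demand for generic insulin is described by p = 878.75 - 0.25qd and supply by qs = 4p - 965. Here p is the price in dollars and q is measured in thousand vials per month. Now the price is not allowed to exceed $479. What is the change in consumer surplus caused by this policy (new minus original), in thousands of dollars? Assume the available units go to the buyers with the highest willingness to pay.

Rearranging demand gives qd = 3515 - 4p. In a free market, 3515 - 4p = 4p - 965 gives the equilibrium p* = 560, q* = 1275.
Because the ceiling (479) lies below the market-clearing price, it is binding.
At p = 479: qd = 3515 - 4·479 = 1599 and qs = 4·479 - 965 = 951.
Consumer surplus without the control is ½ · (878.75 - 560) · 1275 = 203203.125.
With the ceiling, 951 units are sold at 479 (assume they go to the highest-value buyers). The demand price at q = 951 is 641, so CS = ½ · [(878.75 - 479) + (641 - 479)] · 951 = 267112.125.
Change in consumer surplus = 267112.125 - 203203.125 = 63909.

63909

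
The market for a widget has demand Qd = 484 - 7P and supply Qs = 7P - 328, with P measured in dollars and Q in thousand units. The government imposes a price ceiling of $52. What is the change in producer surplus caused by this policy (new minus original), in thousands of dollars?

-342

Setting quantity demanded equal to quantity supplied, 484 - 7P = 7P - 328, gives P* = 58 and Q* = 78.
Because the ceiling (52) lies below the market-clearing price, it is binding.
At P = 52: Qd = 484 - 7·52 = 120 and Qs = 7·52 - 328 = 36.
Producer surplus without the control is ½ · (58 - 328/7) · 78 = 3042/7.
With the ceiling, producers sell 36 units at 52, so PS = ½ · (52 - 328/7) · 36 = 648/7.
Change in producer surplus = 648/7 - 3042/7 = -342.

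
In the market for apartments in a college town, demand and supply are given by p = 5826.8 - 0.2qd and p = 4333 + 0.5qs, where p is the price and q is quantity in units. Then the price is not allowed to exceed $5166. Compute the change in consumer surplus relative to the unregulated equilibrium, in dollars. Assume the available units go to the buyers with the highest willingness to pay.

Rearranging demand gives qd = 29134 - 5p; rearranging supply gives qs = 2p - 8666. Equilibrium: 29134 - 5p = 2p - 8666, so 37800 = 7p and p* = 5400, q* = 2134.
The ceiling of 5166 is below the equilibrium price 5400, so it binds.
At p = 5166: qd = 29134 - 5·5166 = 3304 and qs = 2·5166 - 8666 = 1666.
Consumer surplus without the control is ½ · (5826.8 - 5400) · 2134 = 455395.6.
With the ceiling, 1666 units are sold at 5166 (assume they go to the highest-value buyers). The demand price at q = 1666 is 5493.6, so CS = ½ · [(5826.8 - 5166) + (5493.6 - 5166)] · 1666 = 823337.2.
Change in consumer surplus = 823337.2 - 455395.6 = 367941.6.

367941.6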